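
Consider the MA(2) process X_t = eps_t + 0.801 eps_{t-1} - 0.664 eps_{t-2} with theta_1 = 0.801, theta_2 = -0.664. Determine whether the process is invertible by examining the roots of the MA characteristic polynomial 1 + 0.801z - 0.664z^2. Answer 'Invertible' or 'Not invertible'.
\text{Not invertible}

The MA(q) characteristic polynomial is P(z) = 1 + 0.801z - 0.664z^2.
Invertibility requires all roots to lie outside the unit circle, i.e. |z| > 1 for every root.
Set 1 + (0.801) z + (-0.664) z^2 = 0, i.e. a z^2 + b z + c = 0 with a = -0.664, b = 0.801, c = 1.
Discriminant D = b^2 - 4ac = (0.801)^2 - 4*(-0.664)*1 = 0.641601 - (-2.656) = 3.297601.
D >= 0, so the roots are real: z = (-b +/- sqrt(D)) / (2a) = (-0.801 +/- 1.81593) / (-1.328).
  z_1 = (-0.801 + 1.81593) / (-1.328) = -0.7643,   |z_1| = 0.7643.
  z_2 = (-0.801 - 1.81593) / (-1.328) = 1.9706,   |z_2| = 1.9706.
Moduli of all roots: 0.7643, 1.9706.
All moduli strictly greater than 1? No.
Verdict: Not invertible.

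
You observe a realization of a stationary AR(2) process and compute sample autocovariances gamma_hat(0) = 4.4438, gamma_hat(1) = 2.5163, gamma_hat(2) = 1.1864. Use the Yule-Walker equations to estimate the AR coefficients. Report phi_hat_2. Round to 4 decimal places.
\hat\phi_{2} = -0.0790

The Yule-Walker equations for an AR(p) process read, in matrix form,
  Gamma_p phi = r_p,   with   (Gamma_p)_{ij} = gamma(|i - j|),
                       (r_p)_i = gamma(i),   i,j = 1..p.
Substitute the sample gammas (Toeplitz matrix and right-hand side of size 2):
  Gamma_p = [[4.4438, 2.5163], [2.5163, 4.4438]]
  r_p     = [2.5163, 1.1864]
Written out:
  4.4438 phi_1 + 2.5163 phi_2 = 2.5163
  2.5163 phi_1 + 4.4438 phi_2 = 1.1864
Solve by Cramer's rule:
  det = gamma(0)^2 - gamma(1)^2 = (4.4438)^2 - (2.5163)^2 = 19.74735844 - 6.33176569 = 13.41559275
  phi_hat_1 = [gamma(1) gamma(0) - gamma(1) gamma(2)] / det = [(2.5163)(4.4438) - (2.5163)(1.1864)] / 13.41559275 = 8.19659562 / 13.41559275 = 0.611
  phi_hat_2 = [gamma(0) gamma(2) - gamma(1)^2] / det = [(4.4438)(1.1864) - (2.5163)^2] / 13.41559275 = -1.05964137 / 13.41559275 = -0.079
So phi_hat = [0.6110, -0.0790].
Therefore phi_hat_2 = -0.0790.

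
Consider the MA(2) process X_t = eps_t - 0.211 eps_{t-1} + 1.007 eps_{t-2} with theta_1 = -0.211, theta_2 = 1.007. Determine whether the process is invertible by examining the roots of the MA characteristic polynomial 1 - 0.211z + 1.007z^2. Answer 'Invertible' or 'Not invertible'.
\text{Not invertible}

The MA(q) characteristic polynomial is P(z) = 1 - 0.211z + 1.007z^2.
Invertibility requires all roots to lie outside the unit circle, i.e. |z| > 1 for every root.
Set 1 + (-0.211) z + (1.007) z^2 = 0, i.e. a z^2 + b z + c = 0 with a = 1.007, b = -0.211, c = 1.
Discriminant D = b^2 - 4ac = (-0.211)^2 - 4*(1.007)*1 = 0.044521 - (4.028) = -3.983479.
D < 0, so the roots are the complex-conjugate pair z = (-b +/- i sqrt(-D)) / (2a) = 0.1048 +/- 0.991i.
For a conjugate pair |z|^2 = z * conj(z) = (product of roots) = c/a = 1/(1.007) = 0.993049, so |z| = sqrt(0.993049) = 0.9965 for both roots.
Moduli of all roots: 0.9965, 0.9965.
All moduli strictly greater than 1? No.
Verdict: Not invertible.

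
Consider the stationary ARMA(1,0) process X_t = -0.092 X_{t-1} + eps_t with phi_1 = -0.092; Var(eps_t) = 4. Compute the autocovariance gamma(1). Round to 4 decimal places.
\gamma(1) = -0.3711

Multiply the model equation by X_{t-k} and take expectations. With theta_0 = psi_0 = 1 and psi_j the MA(infinity) weights, this gives
  gamma(k) - sum_i phi_i gamma(k-i) = c_k,
  c_k = sigma^2 * sum_{j=k..q} theta_j psi_{j-k}   (c_k = 0 for k > q),
using gamma(-m) = gamma(m).
Pure AR (q = 0): c_0 = sigma^2 = 4, c_k = 0 for k >= 1.
Equations for k = 0 and k = 1 (AR order 1):
  gamma(0) = phi_1 gamma(1) + c_0
  gamma(1) = phi_1 gamma(0) + c_1
Substituting the second into the first: gamma(0) (1 - phi_1^2) = c_0 + phi_1 c_1, so
  gamma(0) = c_0 / (1 - phi_1^2) = 4 / (1 - (-0.092)^2) = 4 / 0.991536 = 4.034145.
  gamma(1) = phi_1 gamma(0) = (-0.092)(4.034145) = -0.371141.
Therefore gamma(1) = -0.3711 (to 4 decimal places).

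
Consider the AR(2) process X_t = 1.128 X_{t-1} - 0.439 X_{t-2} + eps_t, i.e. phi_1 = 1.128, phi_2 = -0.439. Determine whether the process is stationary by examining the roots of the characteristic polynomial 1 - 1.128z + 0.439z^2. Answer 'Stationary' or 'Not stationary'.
\text{Stationary}

The AR(p) characteristic polynomial is P(z) = 1 - 1.128z + 0.439z^2.
Stationarity requires all roots to lie outside the unit circle, i.e. |z| > 1 for every root.
Set 1 + (-1.128) z + (0.439) z^2 = 0, i.e. a z^2 + b z + c = 0 with a = 0.439, b = -1.128, c = 1.
Discriminant D = b^2 - 4ac = (-1.128)^2 - 4*(0.439)*1 = 1.272384 - (1.756) = -0.483616.
D < 0, so the roots are the complex-conjugate pair z = (-b +/- i sqrt(-D)) / (2a) = 1.2847 +/- 0.7921i.
For a conjugate pair |z|^2 = z * conj(z) = (product of roots) = c/a = 1/(0.439) = 2.277904, so |z| = sqrt(2.277904) = 1.5093 for both roots.
Moduli of all roots: 1.5093, 1.5093.
All moduli strictly greater than 1? Yes.
Verdict: Stationary.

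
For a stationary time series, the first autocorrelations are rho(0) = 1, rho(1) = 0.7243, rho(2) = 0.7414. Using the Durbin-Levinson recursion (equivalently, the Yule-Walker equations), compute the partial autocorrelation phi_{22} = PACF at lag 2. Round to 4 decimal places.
\phi_{22} = 0.4560

The PACF at lag k is phi_{kk}, the last component of the solution
to the Yule-Walker system G_k phi = r_k where
  (G_k)_{ij} = rho(|i - j|), (r_k)_i = rho(i), i,j = 1..k.
Equivalently, Durbin-Levinson gives phi_{kk} iteratively:
  phi_{11} = rho(1)
  phi_{kk} = [rho(k) - sum_{j=1..k-1} phi_{k-1,j} rho(k-j)]
            / [1 - sum_{j=1..k-1} phi_{k-1,j} rho(j)],
  phi_{k,j} = phi_{k-1,j} - phi_{kk} phi_{k-1,k-j},  j = 1..k-1.
Step k = 1:
  phi_11 = rho(1) = 0.7243.
Step k = 2:
  phi_22 = [rho(2) - phi_11 rho(1)] / [1 - phi_11 rho(1)] = [0.7414 - (0.7243)(0.7243)] / [1 - (0.7243)(0.7243)]
         = 0.21678951 / 0.47538951 = 0.456.
Therefore phi_{22} = 0.4560.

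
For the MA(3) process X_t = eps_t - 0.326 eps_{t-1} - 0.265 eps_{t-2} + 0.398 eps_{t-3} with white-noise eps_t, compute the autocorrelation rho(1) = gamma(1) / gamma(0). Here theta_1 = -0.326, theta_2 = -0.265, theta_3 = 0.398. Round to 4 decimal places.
\rho(1) = -0.2585

For an MA(q) process with theta_0 = 1, the autocovariance is
  gamma(k) = sigma^2 * sum_{i=0..q-k} theta_i * theta_{i+k},
and rho(k) = gamma(k) / gamma(0). Sigma^2 cancels.
  numerator   = (1)*(-0.326) + (-0.326)*(-0.265) + (-0.265)*(0.398) = -0.34508.
  denominator = (1)^2 + (-0.326)^2 + (-0.265)^2 + (0.398)^2 = 1.334905.
  rho(1) = -0.34508 / 1.334905 = -0.2585.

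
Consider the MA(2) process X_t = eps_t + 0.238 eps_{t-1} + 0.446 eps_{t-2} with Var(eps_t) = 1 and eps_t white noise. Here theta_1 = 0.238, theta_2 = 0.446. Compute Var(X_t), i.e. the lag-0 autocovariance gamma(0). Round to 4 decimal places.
\gamma(0) = 1.2556

For an MA(q) process X_t = eps_t + sum_i theta_i eps_{t-i} with
Var(eps_t) = sigma^2, the variance is
  gamma(0) = sigma^2 * (1 + sum_i theta_i^2).
  sum_i theta_i^2 = (0.238)^2 + (0.446)^2 = 0.056644 + 0.198916 = 0.25556.
  gamma(0) = 1 * (1 + 0.25556) = 1 * 1.25556 = 1.25556, which rounds to 1.2556.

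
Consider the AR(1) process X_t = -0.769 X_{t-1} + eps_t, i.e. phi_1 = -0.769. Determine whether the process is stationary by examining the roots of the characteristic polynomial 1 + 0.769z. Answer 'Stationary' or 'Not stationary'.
\text{Stationary}

The AR(p) characteristic polynomial is P(z) = 1 + 0.769z.
Stationarity requires all roots to lie outside the unit circle, i.e. |z| > 1 for every root.
This is linear in z: 1 + (0.769) z = 0  =>  z = -1/(0.769) = -1.30039,  |z| = 1.30039.
Moduli of all roots: 1.3004.
All moduli strictly greater than 1? Yes.
Verdict: Stationary.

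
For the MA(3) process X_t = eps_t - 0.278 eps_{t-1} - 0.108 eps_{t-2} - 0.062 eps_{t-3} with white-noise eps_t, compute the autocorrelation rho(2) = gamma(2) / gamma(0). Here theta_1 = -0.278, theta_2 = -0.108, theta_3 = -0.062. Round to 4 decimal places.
\rho(2) = -0.0831

For an MA(q) process with theta_0 = 1, the autocovariance is
  gamma(k) = sigma^2 * sum_{i=0..q-k} theta_i * theta_{i+k},
and rho(k) = gamma(k) / gamma(0). Sigma^2 cancels.
  numerator   = (1)*(-0.108) + (-0.278)*(-0.062) = -0.090764.
  denominator = (1)^2 + (-0.278)^2 + (-0.108)^2 + (-0.062)^2 = 1.092792.
  rho(2) = -0.090764 / 1.092792 = -0.0831.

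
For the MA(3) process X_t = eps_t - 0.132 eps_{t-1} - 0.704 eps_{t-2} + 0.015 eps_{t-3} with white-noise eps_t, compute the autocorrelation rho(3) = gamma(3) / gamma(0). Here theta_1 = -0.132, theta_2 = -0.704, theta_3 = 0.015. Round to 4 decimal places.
\rho(3) = 0.0099

For an MA(q) process with theta_0 = 1, the autocovariance is
  gamma(k) = sigma^2 * sum_{i=0..q-k} theta_i * theta_{i+k},
and rho(k) = gamma(k) / gamma(0). Sigma^2 cancels.
  numerator   = (1)*(0.015) = 0.015.
  denominator = (1)^2 + (-0.132)^2 + (-0.704)^2 + (0.015)^2 = 1.513265.
  rho(3) = 0.015 / 1.513265 = 0.0099.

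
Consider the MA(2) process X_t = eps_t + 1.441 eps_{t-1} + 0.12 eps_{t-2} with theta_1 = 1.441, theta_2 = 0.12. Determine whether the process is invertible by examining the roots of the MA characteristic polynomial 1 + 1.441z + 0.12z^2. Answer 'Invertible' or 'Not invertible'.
\text{Not invertible}

The MA(q) characteristic polynomial is P(z) = 1 + 1.441z + 0.12z^2.
Invertibility requires all roots to lie outside the unit circle, i.e. |z| > 1 for every root.
Set 1 + (1.441) z + (0.12) z^2 = 0, i.e. a z^2 + b z + c = 0 with a = 0.12, b = 1.441, c = 1.
Discriminant D = b^2 - 4ac = (1.441)^2 - 4*(0.12)*1 = 2.076481 - (0.48) = 1.596481.
D >= 0, so the roots are real: z = (-b +/- sqrt(D)) / (2a) = (-1.441 +/- 1.263519) / (0.24).
  z_1 = (-1.441 + 1.263519) / (0.24) = -0.7395,   |z_1| = 0.7395.
  z_2 = (-1.441 - 1.263519) / (0.24) = -11.2688,   |z_2| = 11.2688.
Moduli of all roots: 0.7395, 11.2688.
All moduli strictly greater than 1? No.
Verdict: Not invertible.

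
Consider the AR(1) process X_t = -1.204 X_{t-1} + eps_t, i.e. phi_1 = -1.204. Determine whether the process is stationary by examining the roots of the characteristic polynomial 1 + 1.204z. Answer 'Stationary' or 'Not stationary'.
\text{Not stationary}

The AR(p) characteristic polynomial is P(z) = 1 + 1.204z.
Stationarity requires all roots to lie outside the unit circle, i.e. |z| > 1 for every root.
This is linear in z: 1 + (1.204) z = 0  =>  z = -1/(1.204) = -0.830565,  |z| = 0.830565.
Moduli of all roots: 0.8306.
All moduli strictly greater than 1? No.
Verdict: Not stationary.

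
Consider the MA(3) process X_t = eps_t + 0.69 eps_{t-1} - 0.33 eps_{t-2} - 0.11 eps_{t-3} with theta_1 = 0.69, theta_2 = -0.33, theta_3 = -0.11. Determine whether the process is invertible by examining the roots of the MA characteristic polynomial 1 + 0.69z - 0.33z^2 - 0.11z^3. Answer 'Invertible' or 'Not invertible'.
\text{Invertible}

The MA(q) characteristic polynomial is P(z) = 1 + 0.69z - 0.33z^2 - 0.11z^3.
Invertibility requires all roots to lie outside the unit circle, i.e. |z| > 1 for every root.
Degree 3: look for a simple real root z0 first, then factor out (1 - z/z0) and solve the remaining quadratic.
Testing z0 = -4: P(-4) = 1 + (0.69)(-4) + (-0.33)(-4)^2 + (-0.11)(-4)^3
  = 1 + (-2.76) + (-5.28) + (7.04) = 0.  So z_0 = -4 is a root, |z_0| = 4.
Divide out the factor (1 + 0.25 z) = (1 - z/z0) (since 1/z0 = -0.25):
  P(z) = (1 + 0.25 z)(1 + (0.44) z + (-0.44) z^2)
  [check: z-coef 0.44 - (-0.25) = 0.69; z^2-coef -0.44 - (-0.25)(0.44) = -0.33; z^3-coef -(-0.25)(-0.44) = -0.11.]
Remaining roots from the quadratic factor 1 + (0.44) z + (-0.44) z^2:
  Set 1 + (0.44) z + (-0.44) z^2 = 0, i.e. a z^2 + b z + c = 0 with a = -0.44, b = 0.44, c = 1.
  Discriminant D = b^2 - 4ac = (0.44)^2 - 4*(-0.44)*1 = 0.1936 - (-1.76) = 1.9536.
  D >= 0, so the roots are real: z = (-b +/- sqrt(D)) / (2a) = (-0.44 +/- 1.397712) / (-0.88).
    z_1 = (-0.44 + 1.397712) / (-0.88) = -1.0883,   |z_1| = 1.0883.
    z_2 = (-0.44 - 1.397712) / (-0.88) = 2.0883,   |z_2| = 2.0883.
Moduli of all roots: 4.0000, 1.0883, 2.0883.
All moduli strictly greater than 1? Yes.
Verdict: Invertible.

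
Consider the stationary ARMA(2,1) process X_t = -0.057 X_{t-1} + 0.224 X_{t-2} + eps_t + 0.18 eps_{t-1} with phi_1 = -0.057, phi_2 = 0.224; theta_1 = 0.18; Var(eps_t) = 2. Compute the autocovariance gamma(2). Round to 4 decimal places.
\gamma(2) = 0.4595

Multiply the model equation by X_{t-k} and take expectations. With theta_0 = psi_0 = 1 and psi_j the MA(infinity) weights, this gives
  gamma(k) - sum_i phi_i gamma(k-i) = c_k,
  c_k = sigma^2 * sum_{j=k..q} theta_j psi_{j-k}   (c_k = 0 for k > q),
using gamma(-m) = gamma(m).
psi-weights needed (psi_j = theta_j + sum_i phi_i psi_{j-i}):
  psi_1 = theta_1 + phi_1 = 0.18 + (-0.057) = 0.123
Right-hand sides:
  c_0 = sigma^2 (1 + theta_1 psi_1) = 2 * (1 + (0.18)(0.123)) = 2 * 1.02214 = 2.04428
  c_1 = sigma^2 theta_1 = 2 * (0.18) = 0.36
  c_2 = 0
Equations for k = 0, 1, 2 (AR order 2, c_2 = 0):
  (E0) gamma(0) = phi_1 gamma(1) + phi_2 gamma(2) + c_0
  (E1) gamma(1) = phi_1 gamma(0) + phi_2 gamma(1) + c_1
  (E2) gamma(2) = phi_1 gamma(1) + phi_2 gamma(0)
From (E1): gamma(1) = A gamma(0) + B with
  A = phi_1 / (1 - phi_2) = -0.057 / 0.776 = -0.073454,   B = c_1 / (1 - phi_2) = 0.36 / 0.776 = 0.463918.
Insert (E2) into (E0): gamma(0) (1 - phi_2^2) = phi_1 (1 + phi_2) gamma(1) + c_0.
  phi_1 (1 + phi_2) = (-0.057)(1.224) = -0.069768,   1 - phi_2^2 = 0.949824.
Replace gamma(1) by A gamma(0) + B and collect gamma(0):
  gamma(0) [0.949824 - (-0.069768)(-0.073454)] = (-0.069768)(0.463918) + 2.04428
  gamma(0) * 0.944699 = 2.011913
  gamma(0) = 2.011913 / 0.944699 = 2.129687.
  gamma(1) = A gamma(0) + B = (-0.073454)(2.129687) + (0.463918) = 0.307484.
  gamma(2) = phi_1 gamma(1) + phi_2 gamma(0) = (-0.057)(0.307484) + (0.224)(2.129687) = 0.459523.
Therefore gamma(2) = 0.4595 (to 4 decimal places).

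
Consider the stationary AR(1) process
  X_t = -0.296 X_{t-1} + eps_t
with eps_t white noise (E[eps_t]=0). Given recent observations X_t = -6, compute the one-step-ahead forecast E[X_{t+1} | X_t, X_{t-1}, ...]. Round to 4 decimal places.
E[X_{t+1} \mid \mathcal F_t] = 1.7760

For an AR(p) model X_t = c + sum_i phi_i X_{t-i} + eps_t, the
one-step-ahead conditional mean is
  E[X_{t+1} | X_t, ...] = c + sum_i phi_i X_{t+1-i}.
Substitute known values:
  E[X_{t+1} | ...] = (-0.296) * (-6)
                   = 1.7760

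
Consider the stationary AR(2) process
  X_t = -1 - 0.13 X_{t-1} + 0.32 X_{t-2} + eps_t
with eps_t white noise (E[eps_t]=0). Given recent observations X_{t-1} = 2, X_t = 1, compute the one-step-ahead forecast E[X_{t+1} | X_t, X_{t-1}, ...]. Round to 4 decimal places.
E[X_{t+1} \mid \mathcal F_t] = -0.4900

For an AR(p) model X_t = c + sum_i phi_i X_{t-i} + eps_t, the
one-step-ahead conditional mean is
  E[X_{t+1} | X_t, ...] = c + sum_i phi_i X_{t+1-i}.
Substitute known values:
  E[X_{t+1} | ...] = -1 + (-0.13) * (1) + (0.32) * (2)
                   = -0.4900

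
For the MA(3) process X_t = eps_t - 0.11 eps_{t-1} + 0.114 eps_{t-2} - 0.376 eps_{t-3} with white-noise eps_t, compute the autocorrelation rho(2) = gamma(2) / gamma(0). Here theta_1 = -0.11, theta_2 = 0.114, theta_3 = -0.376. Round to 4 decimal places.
\rho(2) = 0.1332

For an MA(q) process with theta_0 = 1, the autocovariance is
  gamma(k) = sigma^2 * sum_{i=0..q-k} theta_i * theta_{i+k},
and rho(k) = gamma(k) / gamma(0). Sigma^2 cancels.
  numerator   = (1)*(0.114) + (-0.11)*(-0.376) = 0.15536.
  denominator = (1)^2 + (-0.11)^2 + (0.114)^2 + (-0.376)^2 = 1.166472.
  rho(2) = 0.15536 / 1.166472 = 0.1332.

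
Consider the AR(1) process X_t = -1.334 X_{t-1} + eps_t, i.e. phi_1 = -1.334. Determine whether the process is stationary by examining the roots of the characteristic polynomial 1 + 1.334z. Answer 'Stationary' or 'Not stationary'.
\text{Not stationary}

The AR(p) characteristic polynomial is P(z) = 1 + 1.334z.
Stationarity requires all roots to lie outside the unit circle, i.e. |z| > 1 for every root.
This is linear in z: 1 + (1.334) z = 0  =>  z = -1/(1.334) = -0.749625,  |z| = 0.749625.
Moduli of all roots: 0.7496.
All moduli strictly greater than 1? No.
Verdict: Not stationary.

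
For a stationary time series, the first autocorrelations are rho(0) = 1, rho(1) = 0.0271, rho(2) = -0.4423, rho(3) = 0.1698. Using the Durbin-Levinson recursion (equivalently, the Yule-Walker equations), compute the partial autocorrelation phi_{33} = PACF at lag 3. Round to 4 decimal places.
\phi_{33} = 0.2480

The PACF at lag k is phi_{kk}, the last component of the solution
to the Yule-Walker system G_k phi = r_k where
  (G_k)_{ij} = rho(|i - j|), (r_k)_i = rho(i), i,j = 1..k.
Equivalently, Durbin-Levinson gives phi_{kk} iteratively:
  phi_{11} = rho(1)
  phi_{kk} = [rho(k) - sum_{j=1..k-1} phi_{k-1,j} rho(k-j)]
            / [1 - sum_{j=1..k-1} phi_{k-1,j} rho(j)],
  phi_{k,j} = phi_{k-1,j} - phi_{kk} phi_{k-1,k-j},  j = 1..k-1.
Step k = 1:
  phi_11 = rho(1) = 0.0271.
Step k = 2:
  phi_22 = [rho(2) - phi_11 rho(1)] / [1 - phi_11 rho(1)] = [-0.4423 - (0.0271)(0.0271)] / [1 - (0.0271)(0.0271)]
         = -0.44303441 / 0.99926559 = -0.44336.
  Update: phi_21 = phi_11 - phi_22 phi_11 = 0.0271 - (-0.44336)(0.0271) = 0.039115.
Step k = 3:
  phi_33 = [rho(3) - phi_21 rho(2) - phi_22 rho(1)] / [1 - phi_21 rho(1) - phi_22 rho(2)]
    numerator   = 0.1698 - (0.039115)(-0.4423) - (-0.44336)(0.0271) = 0.19911565
    denominator = 1 - (0.039115)(0.0271) - (-0.44336)(-0.4423) = 0.80284185
  phi_33 = 0.19911565 / 0.80284185 = 0.248.
Therefore phi_{33} = 0.2480.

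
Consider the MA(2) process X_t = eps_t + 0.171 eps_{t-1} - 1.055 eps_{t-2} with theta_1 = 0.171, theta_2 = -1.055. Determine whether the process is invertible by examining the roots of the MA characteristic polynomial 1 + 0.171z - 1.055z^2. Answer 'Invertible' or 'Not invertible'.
\text{Not invertible}

The MA(q) characteristic polynomial is P(z) = 1 + 0.171z - 1.055z^2.
Invertibility requires all roots to lie outside the unit circle, i.e. |z| > 1 for every root.
Set 1 + (0.171) z + (-1.055) z^2 = 0, i.e. a z^2 + b z + c = 0 with a = -1.055, b = 0.171, c = 1.
Discriminant D = b^2 - 4ac = (0.171)^2 - 4*(-1.055)*1 = 0.029241 - (-4.22) = 4.249241.
D >= 0, so the roots are real: z = (-b +/- sqrt(D)) / (2a) = (-0.171 +/- 2.061369) / (-2.11).
  z_1 = (-0.171 + 2.061369) / (-2.11) = -0.8959,   |z_1| = 0.8959.
  z_2 = (-0.171 - 2.061369) / (-2.11) = 1.058,   |z_2| = 1.058.
Moduli of all roots: 0.8959, 1.0580.
All moduli strictly greater than 1? No.
Verdict: Not invertible.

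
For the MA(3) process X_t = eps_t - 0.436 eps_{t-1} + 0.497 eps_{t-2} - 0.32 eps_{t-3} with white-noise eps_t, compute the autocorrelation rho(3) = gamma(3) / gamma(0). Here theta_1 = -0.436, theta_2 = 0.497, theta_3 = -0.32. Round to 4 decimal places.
\rho(3) = -0.2079

For an MA(q) process with theta_0 = 1, the autocovariance is
  gamma(k) = sigma^2 * sum_{i=0..q-k} theta_i * theta_{i+k},
and rho(k) = gamma(k) / gamma(0). Sigma^2 cancels.
  numerator   = (1)*(-0.32) = -0.32.
  denominator = (1)^2 + (-0.436)^2 + (0.497)^2 + (-0.32)^2 = 1.539505.
  rho(3) = -0.32 / 1.539505 = -0.2079.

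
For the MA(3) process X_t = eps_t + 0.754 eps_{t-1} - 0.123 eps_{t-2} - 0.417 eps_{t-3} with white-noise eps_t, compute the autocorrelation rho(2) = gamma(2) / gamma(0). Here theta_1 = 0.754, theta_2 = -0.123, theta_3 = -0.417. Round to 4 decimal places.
\rho(2) = -0.2489

For an MA(q) process with theta_0 = 1, the autocovariance is
  gamma(k) = sigma^2 * sum_{i=0..q-k} theta_i * theta_{i+k},
and rho(k) = gamma(k) / gamma(0). Sigma^2 cancels.
  numerator   = (1)*(-0.123) + (0.754)*(-0.417) = -0.437418.
  denominator = (1)^2 + (0.754)^2 + (-0.123)^2 + (-0.417)^2 = 1.757534.
  rho(2) = -0.437418 / 1.757534 = -0.2489.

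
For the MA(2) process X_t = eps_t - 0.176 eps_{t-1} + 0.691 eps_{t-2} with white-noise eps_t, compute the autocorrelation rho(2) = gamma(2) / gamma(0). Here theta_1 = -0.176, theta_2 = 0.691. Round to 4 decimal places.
\rho(2) = 0.4581

For an MA(q) process with theta_0 = 1, the autocovariance is
  gamma(k) = sigma^2 * sum_{i=0..q-k} theta_i * theta_{i+k},
and rho(k) = gamma(k) / gamma(0). Sigma^2 cancels.
  numerator   = (1)*(0.691) = 0.691.
  denominator = (1)^2 + (-0.176)^2 + (0.691)^2 = 1.508457.
  rho(2) = 0.691 / 1.508457 = 0.4581.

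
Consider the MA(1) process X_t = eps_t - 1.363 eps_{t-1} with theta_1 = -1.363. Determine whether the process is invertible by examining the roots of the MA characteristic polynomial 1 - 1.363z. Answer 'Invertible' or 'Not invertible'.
\text{Not invertible}

The MA(q) characteristic polynomial is P(z) = 1 - 1.363z.
Invertibility requires all roots to lie outside the unit circle, i.e. |z| > 1 for every root.
This is linear in z: 1 + (-1.363) z = 0  =>  z = -1/(-1.363) = 0.733676,  |z| = 0.733676.
Moduli of all roots: 0.7337.
All moduli strictly greater than 1? No.
Verdict: Not invertible.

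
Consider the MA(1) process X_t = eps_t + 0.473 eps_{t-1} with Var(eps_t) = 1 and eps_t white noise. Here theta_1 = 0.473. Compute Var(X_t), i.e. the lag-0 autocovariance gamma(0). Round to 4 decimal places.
\gamma(0) = 1.2237

For an MA(q) process X_t = eps_t + sum_i theta_i eps_{t-i} with
Var(eps_t) = sigma^2, the variance is
  gamma(0) = sigma^2 * (1 + sum_i theta_i^2).
  sum_i theta_i^2 = (0.473)^2 = 0.223729.
  gamma(0) = 1 * (1 + 0.223729) = 1 * 1.223729 = 1.223729, which rounds to 1.2237.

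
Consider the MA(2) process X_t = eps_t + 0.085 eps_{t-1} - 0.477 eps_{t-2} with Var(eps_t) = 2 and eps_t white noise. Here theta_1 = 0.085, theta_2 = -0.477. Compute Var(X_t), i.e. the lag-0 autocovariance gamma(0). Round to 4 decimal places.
\gamma(0) = 2.4695

For an MA(q) process X_t = eps_t + sum_i theta_i eps_{t-i} with
Var(eps_t) = sigma^2, the variance is
  gamma(0) = sigma^2 * (1 + sum_i theta_i^2).
  sum_i theta_i^2 = (0.085)^2 + (-0.477)^2 = 0.007225 + 0.227529 = 0.234754.
  gamma(0) = 2 * (1 + 0.234754) = 2 * 1.234754 = 2.469508, which rounds to 2.4695.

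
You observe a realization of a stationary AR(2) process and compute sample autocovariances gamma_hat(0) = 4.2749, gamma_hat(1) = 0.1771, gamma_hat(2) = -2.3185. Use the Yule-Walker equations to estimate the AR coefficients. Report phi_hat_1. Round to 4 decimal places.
\hat\phi_{1} = 0.0640

The Yule-Walker equations for an AR(p) process read, in matrix form,
  Gamma_p phi = r_p,   with   (Gamma_p)_{ij} = gamma(|i - j|),
                       (r_p)_i = gamma(i),   i,j = 1..p.
Substitute the sample gammas (Toeplitz matrix and right-hand side of size 2):
  Gamma_p = [[4.2749, 0.1771], [0.1771, 4.2749]]
  r_p     = [0.1771, -2.3185]
Written out:
  4.2749 phi_1 + 0.1771 phi_2 = 0.1771
  0.1771 phi_1 + 4.2749 phi_2 = -2.3185
Solve by Cramer's rule:
  det = gamma(0)^2 - gamma(1)^2 = (4.2749)^2 - (0.1771)^2 = 18.27477001 - 0.03136441 = 18.2434056
  phi_hat_1 = [gamma(1) gamma(0) - gamma(1) gamma(2)] / det = [(0.1771)(4.2749) - (0.1771)(-2.3185)] / 18.2434056 = 1.16769114 / 18.2434056 = 0.064
  phi_hat_2 = [gamma(0) gamma(2) - gamma(1)^2] / det = [(4.2749)(-2.3185) - (0.1771)^2] / 18.2434056 = -9.94272006 / 18.2434056 = -0.545
So phi_hat = [0.0640, -0.5450].
Therefore phi_hat_1 = 0.0640.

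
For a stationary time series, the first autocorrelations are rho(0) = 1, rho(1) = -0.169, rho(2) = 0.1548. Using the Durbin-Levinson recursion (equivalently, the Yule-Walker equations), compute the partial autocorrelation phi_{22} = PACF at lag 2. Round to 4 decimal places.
\phi_{22} = 0.1300

The PACF at lag k is phi_{kk}, the last component of the solution
to the Yule-Walker system G_k phi = r_k where
  (G_k)_{ij} = rho(|i - j|), (r_k)_i = rho(i), i,j = 1..k.
Equivalently, Durbin-Levinson gives phi_{kk} iteratively:
  phi_{11} = rho(1)
  phi_{kk} = [rho(k) - sum_{j=1..k-1} phi_{k-1,j} rho(k-j)]
            / [1 - sum_{j=1..k-1} phi_{k-1,j} rho(j)],
  phi_{k,j} = phi_{k-1,j} - phi_{kk} phi_{k-1,k-j},  j = 1..k-1.
Step k = 1:
  phi_11 = rho(1) = -0.169.
Step k = 2:
  phi_22 = [rho(2) - phi_11 rho(1)] / [1 - phi_11 rho(1)] = [0.1548 - (-0.169)(-0.169)] / [1 - (-0.169)(-0.169)]
         = 0.126239 / 0.971439 = 0.13.
Therefore phi_{22} = 0.1300.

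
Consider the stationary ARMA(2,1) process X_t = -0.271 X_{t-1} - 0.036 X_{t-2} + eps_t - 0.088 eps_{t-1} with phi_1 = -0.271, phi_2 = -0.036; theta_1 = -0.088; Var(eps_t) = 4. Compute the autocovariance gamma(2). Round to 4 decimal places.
\gamma(2) = 0.2501

Multiply the model equation by X_{t-k} and take expectations. With theta_0 = psi_0 = 1 and psi_j the MA(infinity) weights, this gives
  gamma(k) - sum_i phi_i gamma(k-i) = c_k,
  c_k = sigma^2 * sum_{j=k..q} theta_j psi_{j-k}   (c_k = 0 for k > q),
using gamma(-m) = gamma(m).
psi-weights needed (psi_j = theta_j + sum_i phi_i psi_{j-i}):
  psi_1 = theta_1 + phi_1 = -0.088 + (-0.271) = -0.359
Right-hand sides:
  c_0 = sigma^2 (1 + theta_1 psi_1) = 4 * (1 + (-0.088)(-0.359)) = 4 * 1.031592 = 4.126368
  c_1 = sigma^2 theta_1 = 4 * (-0.088) = -0.352
  c_2 = 0
Equations for k = 0, 1, 2 (AR order 2, c_2 = 0):
  (E0) gamma(0) = phi_1 gamma(1) + phi_2 gamma(2) + c_0
  (E1) gamma(1) = phi_1 gamma(0) + phi_2 gamma(1) + c_1
  (E2) gamma(2) = phi_1 gamma(1) + phi_2 gamma(0)
From (E1): gamma(1) = A gamma(0) + B with
  A = phi_1 / (1 - phi_2) = -0.271 / 1.036 = -0.261583,   B = c_1 / (1 - phi_2) = -0.352 / 1.036 = -0.339768.
Insert (E2) into (E0): gamma(0) (1 - phi_2^2) = phi_1 (1 + phi_2) gamma(1) + c_0.
  phi_1 (1 + phi_2) = (-0.271)(0.964) = -0.261244,   1 - phi_2^2 = 0.998704.
Replace gamma(1) by A gamma(0) + B and collect gamma(0):
  gamma(0) [0.998704 - (-0.261244)(-0.261583)] = (-0.261244)(-0.339768) + 4.126368
  gamma(0) * 0.930367 = 4.21513
  gamma(0) = 4.21513 / 0.930367 = 4.53061.
  gamma(1) = A gamma(0) + B = (-0.261583)(4.53061) + (-0.339768) = -1.524899.
  gamma(2) = phi_1 gamma(1) + phi_2 gamma(0) = (-0.271)(-1.524899) + (-0.036)(4.53061) = 0.250146.
Therefore gamma(2) = 0.2501 (to 4 decimal places).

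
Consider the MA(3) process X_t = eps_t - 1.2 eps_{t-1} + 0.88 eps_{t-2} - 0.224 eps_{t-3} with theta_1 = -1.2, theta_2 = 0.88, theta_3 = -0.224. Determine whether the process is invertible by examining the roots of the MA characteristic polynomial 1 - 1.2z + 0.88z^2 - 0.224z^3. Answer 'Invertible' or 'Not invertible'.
\text{Invertible}

The MA(q) characteristic polynomial is P(z) = 1 - 1.2z + 0.88z^2 - 0.224z^3.
Invertibility requires all roots to lie outside the unit circle, i.e. |z| > 1 for every root.
Degree 3: look for a simple real root z0 first, then factor out (1 - z/z0) and solve the remaining quadratic.
Testing z0 = 2.5: P(2.5) = 1 + (-1.2)(2.5) + (0.88)(2.5)^2 + (-0.224)(2.5)^3
  = 1 + (-3) + (5.5) + (-3.5) = 0.  So z_0 = 2.5 is a root, |z_0| = 2.5.
Divide out the factor (1 - 0.4 z) = (1 - z/z0) (since 1/z0 = 0.4):
  P(z) = (1 - 0.4 z)(1 + (-0.8) z + (0.56) z^2)
  [check: z-coef -0.8 - (0.4) = -1.2; z^2-coef 0.56 - (0.4)(-0.8) = 0.88; z^3-coef -(0.4)(0.56) = -0.224.]
Remaining roots from the quadratic factor 1 + (-0.8) z + (0.56) z^2:
  Set 1 + (-0.8) z + (0.56) z^2 = 0, i.e. a z^2 + b z + c = 0 with a = 0.56, b = -0.8, c = 1.
  Discriminant D = b^2 - 4ac = (-0.8)^2 - 4*(0.56)*1 = 0.64 - (2.24) = -1.6.
  D < 0, so the roots are the complex-conjugate pair z = (-b +/- i sqrt(-D)) / (2a) = 0.7143 +/- 1.1294i.
  For a conjugate pair |z|^2 = z * conj(z) = (product of roots) = c/a = 1/(0.56) = 1.785714, so |z| = sqrt(1.785714) = 1.3363 for both roots.
Moduli of all roots: 2.5000, 1.3363, 1.3363.
All moduli strictly greater than 1? Yes.
Verdict: Invertible.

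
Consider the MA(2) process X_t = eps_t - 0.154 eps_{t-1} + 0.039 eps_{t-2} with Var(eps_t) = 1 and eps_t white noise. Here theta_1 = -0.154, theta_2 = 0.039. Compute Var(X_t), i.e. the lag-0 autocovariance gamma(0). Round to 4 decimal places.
\gamma(0) = 1.0252

For an MA(q) process X_t = eps_t + sum_i theta_i eps_{t-i} with
Var(eps_t) = sigma^2, the variance is
  gamma(0) = sigma^2 * (1 + sum_i theta_i^2).
  sum_i theta_i^2 = (-0.154)^2 + (0.039)^2 = 0.023716 + 0.001521 = 0.025237.
  gamma(0) = 1 * (1 + 0.025237) = 1 * 1.025237 = 1.025237, which rounds to 1.0252.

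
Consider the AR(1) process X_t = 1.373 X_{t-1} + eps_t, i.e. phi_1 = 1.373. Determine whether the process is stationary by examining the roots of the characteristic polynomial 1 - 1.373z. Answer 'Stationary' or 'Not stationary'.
\text{Not stationary}

The AR(p) characteristic polynomial is P(z) = 1 - 1.373z.
Stationarity requires all roots to lie outside the unit circle, i.e. |z| > 1 for every root.
This is linear in z: 1 + (-1.373) z = 0  =>  z = -1/(-1.373) = 0.728332,  |z| = 0.728332.
Moduli of all roots: 0.7283.
All moduli strictly greater than 1? No.
Verdict: Not stationary.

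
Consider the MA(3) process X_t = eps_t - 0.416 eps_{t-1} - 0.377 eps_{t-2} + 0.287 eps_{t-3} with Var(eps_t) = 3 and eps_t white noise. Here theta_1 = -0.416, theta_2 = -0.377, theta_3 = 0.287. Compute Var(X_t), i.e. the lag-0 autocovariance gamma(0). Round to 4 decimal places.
\gamma(0) = 4.1927

For an MA(q) process X_t = eps_t + sum_i theta_i eps_{t-i} with
Var(eps_t) = sigma^2, the variance is
  gamma(0) = sigma^2 * (1 + sum_i theta_i^2).
  sum_i theta_i^2 = (-0.416)^2 + (-0.377)^2 + (0.287)^2 = 0.173056 + 0.142129 + 0.082369 = 0.397554.
  gamma(0) = 3 * (1 + 0.397554) = 3 * 1.397554 = 4.192662, which rounds to 4.1927.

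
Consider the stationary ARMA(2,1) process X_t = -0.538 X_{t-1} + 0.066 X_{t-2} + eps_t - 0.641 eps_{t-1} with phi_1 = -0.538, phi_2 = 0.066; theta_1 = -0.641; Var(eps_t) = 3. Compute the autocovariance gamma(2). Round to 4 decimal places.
\gamma(2) = 4.7509

Multiply the model equation by X_{t-k} and take expectations. With theta_0 = psi_0 = 1 and psi_j the MA(infinity) weights, this gives
  gamma(k) - sum_i phi_i gamma(k-i) = c_k,
  c_k = sigma^2 * sum_{j=k..q} theta_j psi_{j-k}   (c_k = 0 for k > q),
using gamma(-m) = gamma(m).
psi-weights needed (psi_j = theta_j + sum_i phi_i psi_{j-i}):
  psi_1 = theta_1 + phi_1 = -0.641 + (-0.538) = -1.179
Right-hand sides:
  c_0 = sigma^2 (1 + theta_1 psi_1) = 3 * (1 + (-0.641)(-1.179)) = 3 * 1.755739 = 5.267217
  c_1 = sigma^2 theta_1 = 3 * (-0.641) = -1.923
  c_2 = 0
Equations for k = 0, 1, 2 (AR order 2, c_2 = 0):
  (E0) gamma(0) = phi_1 gamma(1) + phi_2 gamma(2) + c_0
  (E1) gamma(1) = phi_1 gamma(0) + phi_2 gamma(1) + c_1
  (E2) gamma(2) = phi_1 gamma(1) + phi_2 gamma(0)
From (E1): gamma(1) = A gamma(0) + B with
  A = phi_1 / (1 - phi_2) = -0.538 / 0.934 = -0.576017,   B = c_1 / (1 - phi_2) = -1.923 / 0.934 = -2.058887.
Insert (E2) into (E0): gamma(0) (1 - phi_2^2) = phi_1 (1 + phi_2) gamma(1) + c_0.
  phi_1 (1 + phi_2) = (-0.538)(1.066) = -0.573508,   1 - phi_2^2 = 0.995644.
Replace gamma(1) by A gamma(0) + B and collect gamma(0):
  gamma(0) [0.995644 - (-0.573508)(-0.576017)] = (-0.573508)(-2.058887) + 5.267217
  gamma(0) * 0.665294 = 6.448005
  gamma(0) = 6.448005 / 0.665294 = 9.691969.
  gamma(1) = A gamma(0) + B = (-0.576017)(9.691969) + (-2.058887) = -7.641627.
  gamma(2) = phi_1 gamma(1) + phi_2 gamma(0) = (-0.538)(-7.641627) + (0.066)(9.691969) = 4.750865.
Therefore gamma(2) = 4.7509 (to 4 decimal places).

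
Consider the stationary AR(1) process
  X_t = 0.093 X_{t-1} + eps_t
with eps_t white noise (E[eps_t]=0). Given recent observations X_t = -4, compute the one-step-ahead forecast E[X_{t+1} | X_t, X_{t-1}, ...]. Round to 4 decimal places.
E[X_{t+1} \mid \mathcal F_t] = -0.3720

For an AR(p) model X_t = c + sum_i phi_i X_{t-i} + eps_t, the
one-step-ahead conditional mean is
  E[X_{t+1} | X_t, ...] = c + sum_i phi_i X_{t+1-i}.
Substitute known values:
  E[X_{t+1} | ...] = (0.093) * (-4)
                   = -0.3720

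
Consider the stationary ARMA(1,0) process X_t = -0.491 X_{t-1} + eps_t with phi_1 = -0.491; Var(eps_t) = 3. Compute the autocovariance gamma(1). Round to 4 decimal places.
\gamma(1) = -1.9409

Multiply the model equation by X_{t-k} and take expectations. With theta_0 = psi_0 = 1 and psi_j the MA(infinity) weights, this gives
  gamma(k) - sum_i phi_i gamma(k-i) = c_k,
  c_k = sigma^2 * sum_{j=k..q} theta_j psi_{j-k}   (c_k = 0 for k > q),
using gamma(-m) = gamma(m).
Pure AR (q = 0): c_0 = sigma^2 = 3, c_k = 0 for k >= 1.
Equations for k = 0 and k = 1 (AR order 1):
  gamma(0) = phi_1 gamma(1) + c_0
  gamma(1) = phi_1 gamma(0) + c_1
Substituting the second into the first: gamma(0) (1 - phi_1^2) = c_0 + phi_1 c_1, so
  gamma(0) = c_0 / (1 - phi_1^2) = 3 / (1 - (-0.491)^2) = 3 / 0.758919 = 3.952991.
  gamma(1) = phi_1 gamma(0) = (-0.491)(3.952991) = -1.940919.
Therefore gamma(1) = -1.9409 (to 4 decimal places).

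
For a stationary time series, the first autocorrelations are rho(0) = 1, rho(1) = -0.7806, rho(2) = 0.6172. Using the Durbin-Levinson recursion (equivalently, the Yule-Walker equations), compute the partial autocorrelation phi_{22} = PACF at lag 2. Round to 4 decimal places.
\phi_{22} = 0.0201

The PACF at lag k is phi_{kk}, the last component of the solution
to the Yule-Walker system G_k phi = r_k where
  (G_k)_{ij} = rho(|i - j|), (r_k)_i = rho(i), i,j = 1..k.
Equivalently, Durbin-Levinson gives phi_{kk} iteratively:
  phi_{11} = rho(1)
  phi_{kk} = [rho(k) - sum_{j=1..k-1} phi_{k-1,j} rho(k-j)]
            / [1 - sum_{j=1..k-1} phi_{k-1,j} rho(j)],
  phi_{k,j} = phi_{k-1,j} - phi_{kk} phi_{k-1,k-j},  j = 1..k-1.
Step k = 1:
  phi_11 = rho(1) = -0.7806.
Step k = 2:
  phi_22 = [rho(2) - phi_11 rho(1)] / [1 - phi_11 rho(1)] = [0.6172 - (-0.7806)(-0.7806)] / [1 - (-0.7806)(-0.7806)]
         = 0.00786364 / 0.39066364 = 0.0201.
Therefore phi_{22} = 0.0201.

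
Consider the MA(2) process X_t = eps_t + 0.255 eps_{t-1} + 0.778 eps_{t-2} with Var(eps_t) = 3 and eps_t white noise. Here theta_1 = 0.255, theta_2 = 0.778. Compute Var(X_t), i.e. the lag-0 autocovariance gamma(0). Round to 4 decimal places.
\gamma(0) = 5.0109

For an MA(q) process X_t = eps_t + sum_i theta_i eps_{t-i} with
Var(eps_t) = sigma^2, the variance is
  gamma(0) = sigma^2 * (1 + sum_i theta_i^2).
  sum_i theta_i^2 = (0.255)^2 + (0.778)^2 = 0.065025 + 0.605284 = 0.670309.
  gamma(0) = 3 * (1 + 0.670309) = 3 * 1.670309 = 5.010927, which rounds to 5.0109.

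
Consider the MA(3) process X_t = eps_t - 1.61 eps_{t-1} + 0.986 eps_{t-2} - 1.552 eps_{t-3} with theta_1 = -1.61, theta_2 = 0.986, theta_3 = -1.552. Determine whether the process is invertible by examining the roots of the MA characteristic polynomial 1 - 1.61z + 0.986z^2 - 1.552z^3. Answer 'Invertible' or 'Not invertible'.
\text{Not invertible}

The MA(q) characteristic polynomial is P(z) = 1 - 1.61z + 0.986z^2 - 1.552z^3.
Invertibility requires all roots to lie outside the unit circle, i.e. |z| > 1 for every root.
Degree 3: look for a simple real root z0 first, then factor out (1 - z/z0) and solve the remaining quadratic.
Testing z0 = 0.625: P(0.625) = 1 + (-1.61)(0.625) + (0.986)(0.625)^2 + (-1.552)(0.625)^3
  = 1 + (-1.00625) + (0.385156) + (-0.378906) = 0.  So z_0 = 0.625 is a root, |z_0| = 0.625.
Divide out the factor (1 - 1.6 z) = (1 - z/z0) (since 1/z0 = 1.6):
  P(z) = (1 - 1.6 z)(1 + (-0.01) z + (0.97) z^2)
  [check: z-coef -0.01 - (1.6) = -1.61; z^2-coef 0.97 - (1.6)(-0.01) = 0.986; z^3-coef -(1.6)(0.97) = -1.552.]
Remaining roots from the quadratic factor 1 + (-0.01) z + (0.97) z^2:
  Set 1 + (-0.01) z + (0.97) z^2 = 0, i.e. a z^2 + b z + c = 0 with a = 0.97, b = -0.01, c = 1.
  Discriminant D = b^2 - 4ac = (-0.01)^2 - 4*(0.97)*1 = 0.0001 - (3.88) = -3.8799.
  D < 0, so the roots are the complex-conjugate pair z = (-b +/- i sqrt(-D)) / (2a) = 0.0052 +/- 1.0153i.
  For a conjugate pair |z|^2 = z * conj(z) = (product of roots) = c/a = 1/(0.97) = 1.030928, so |z| = sqrt(1.030928) = 1.0153 for both roots.
Moduli of all roots: 0.6250, 1.0153, 1.0153.
All moduli strictly greater than 1? No.
Verdict: Not invertible.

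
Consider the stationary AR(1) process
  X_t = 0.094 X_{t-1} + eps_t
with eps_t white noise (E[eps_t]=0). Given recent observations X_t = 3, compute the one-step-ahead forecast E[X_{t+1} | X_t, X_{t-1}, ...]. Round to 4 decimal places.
E[X_{t+1} \mid \mathcal F_t] = 0.2820

For an AR(p) model X_t = c + sum_i phi_i X_{t-i} + eps_t, the
one-step-ahead conditional mean is
  E[X_{t+1} | X_t, ...] = c + sum_i phi_i X_{t+1-i}.
Substitute known values:
  E[X_{t+1} | ...] = (0.094) * (3)
                   = 0.2820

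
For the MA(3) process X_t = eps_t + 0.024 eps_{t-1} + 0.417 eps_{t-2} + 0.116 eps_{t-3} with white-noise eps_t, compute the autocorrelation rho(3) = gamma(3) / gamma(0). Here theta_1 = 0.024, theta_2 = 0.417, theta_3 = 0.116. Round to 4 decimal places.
\rho(3) = 0.0976

For an MA(q) process with theta_0 = 1, the autocovariance is
  gamma(k) = sigma^2 * sum_{i=0..q-k} theta_i * theta_{i+k},
and rho(k) = gamma(k) / gamma(0). Sigma^2 cancels.
  numerator   = (1)*(0.116) = 0.116.
  denominator = (1)^2 + (0.024)^2 + (0.417)^2 + (0.116)^2 = 1.187921.
  rho(3) = 0.116 / 1.187921 = 0.0976.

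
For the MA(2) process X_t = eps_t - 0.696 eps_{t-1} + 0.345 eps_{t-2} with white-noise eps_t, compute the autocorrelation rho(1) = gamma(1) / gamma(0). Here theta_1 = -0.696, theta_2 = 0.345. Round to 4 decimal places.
\rho(1) = -0.5838

For an MA(q) process with theta_0 = 1, the autocovariance is
  gamma(k) = sigma^2 * sum_{i=0..q-k} theta_i * theta_{i+k},
and rho(k) = gamma(k) / gamma(0). Sigma^2 cancels.
  numerator   = (1)*(-0.696) + (-0.696)*(0.345) = -0.93612.
  denominator = (1)^2 + (-0.696)^2 + (0.345)^2 = 1.603441.
  rho(1) = -0.93612 / 1.603441 = -0.5838.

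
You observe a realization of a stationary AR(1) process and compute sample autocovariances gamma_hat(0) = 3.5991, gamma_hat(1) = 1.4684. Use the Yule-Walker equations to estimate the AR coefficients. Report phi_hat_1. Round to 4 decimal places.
\hat\phi_{1} = 0.4080

The Yule-Walker equations for an AR(p) process read, in matrix form,
  Gamma_p phi = r_p,   with   (Gamma_p)_{ij} = gamma(|i - j|),
                       (r_p)_i = gamma(i),   i,j = 1..p.
Substitute the sample gammas (Toeplitz matrix and right-hand side of size 1):
  Gamma_p = [[3.5991]]
  r_p     = [1.4684]
With p = 1 this is the single equation gamma(0) phi_1 = gamma(1):
  phi_hat_1 = gamma(1) / gamma(0) = 1.4684 / 3.5991 = 0.4080.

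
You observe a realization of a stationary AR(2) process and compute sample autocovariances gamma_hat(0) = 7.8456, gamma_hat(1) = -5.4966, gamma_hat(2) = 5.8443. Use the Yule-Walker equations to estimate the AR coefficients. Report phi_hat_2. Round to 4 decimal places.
\hat\phi_{2} = 0.4990

The Yule-Walker equations for an AR(p) process read, in matrix form,
  Gamma_p phi = r_p,   with   (Gamma_p)_{ij} = gamma(|i - j|),
                       (r_p)_i = gamma(i),   i,j = 1..p.
Substitute the sample gammas (Toeplitz matrix and right-hand side of size 2):
  Gamma_p = [[7.8456, -5.4966], [-5.4966, 7.8456]]
  r_p     = [-5.4966, 5.8443]
Written out:
  7.8456 phi_1 - 5.4966 phi_2 = -5.4966
  -5.4966 phi_1 + 7.8456 phi_2 = 5.8443
Solve by Cramer's rule:
  det = gamma(0)^2 - gamma(1)^2 = (7.8456)^2 - (-5.4966)^2 = 61.55343936 - 30.21261156 = 31.3408278
  phi_hat_1 = [gamma(1) gamma(0) - gamma(1) gamma(2)] / det = [(-5.4966)(7.8456) - (-5.4966)(5.8443)] / 31.3408278 = -11.00034558 / 31.3408278 = -0.351
  phi_hat_2 = [gamma(0) gamma(2) - gamma(1)^2] / det = [(7.8456)(5.8443) - (-5.4966)^2] / 31.3408278 = 15.63942852 / 31.3408278 = 0.499
So phi_hat = [-0.3510, 0.4990].
Therefore phi_hat_2 = 0.4990.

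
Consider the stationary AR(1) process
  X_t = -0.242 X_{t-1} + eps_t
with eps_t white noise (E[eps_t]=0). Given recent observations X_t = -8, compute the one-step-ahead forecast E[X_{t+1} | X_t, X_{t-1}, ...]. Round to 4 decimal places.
E[X_{t+1} \mid \mathcal F_t] = 1.9360

For an AR(p) model X_t = c + sum_i phi_i X_{t-i} + eps_t, the
one-step-ahead conditional mean is
  E[X_{t+1} | X_t, ...] = c + sum_i phi_i X_{t+1-i}.
Substitute known values:
  E[X_{t+1} | ...] = (-0.242) * (-8)
                   = 1.9360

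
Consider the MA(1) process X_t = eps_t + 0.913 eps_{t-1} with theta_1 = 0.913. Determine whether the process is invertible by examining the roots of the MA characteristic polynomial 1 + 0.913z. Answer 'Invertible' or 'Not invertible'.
\text{Invertible}

The MA(q) characteristic polynomial is P(z) = 1 + 0.913z.
Invertibility requires all roots to lie outside the unit circle, i.e. |z| > 1 for every root.
This is linear in z: 1 + (0.913) z = 0  =>  z = -1/(0.913) = -1.09529,  |z| = 1.09529.
Moduli of all roots: 1.0953.
All moduli strictly greater than 1? Yes.
Verdict: Invertible.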